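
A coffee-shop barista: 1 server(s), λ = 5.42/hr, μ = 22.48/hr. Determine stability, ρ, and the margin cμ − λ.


Total capacity cμ = 1·22.48 = 22.48/hr
ρ = λ/(cμ) = 5.42/22.48 = 0.2411
Stable ⇔ ρ < 1: YES
Spare capacity = cμ − λ = 22.48 − 5.42 = 17.06/hr

Final: ρ = 0.2411; stable; margin = 17.06/hr


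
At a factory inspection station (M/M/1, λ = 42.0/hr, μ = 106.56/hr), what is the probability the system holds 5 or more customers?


ρ = 42.0/106.56 = 0.3941
P(N ≥ n) = ρ^n = 0.3941^5 = 0.009512

Final: 0.009512


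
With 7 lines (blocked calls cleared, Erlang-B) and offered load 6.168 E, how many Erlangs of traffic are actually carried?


B(7,6.168) = 0.195971 (Erlang-B)
Carried load = a(1 − B) = 6.168·(1 − 0.195971) = 6.168·0.804029 = 4.9593 E

Final: 4.9593 Erlangs


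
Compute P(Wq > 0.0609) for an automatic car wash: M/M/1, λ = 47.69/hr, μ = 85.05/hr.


ρ = 47.69/85.05 = 0.5607
P(Wq > t) = ρ·e^{−(μ−λ)t} = 0.5607·e^{−2.2752}
= 0.5607·0.102774 = 0.057628

Final: 0.057628


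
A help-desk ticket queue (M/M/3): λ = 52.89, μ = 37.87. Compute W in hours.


a = 1.3966; ρ = 0.4655; P₀ = 0.236888
Lq = P₀·a^c·ρ/(c!(1−ρ)²) = 0.17529
Wq = Lq/λ = 0.17529/52.89 = 0.003314 hr
W = Wq + 1/μ = 0.003314 + 0.02641 = 0.02972 hr

Final: 0.02972 hr


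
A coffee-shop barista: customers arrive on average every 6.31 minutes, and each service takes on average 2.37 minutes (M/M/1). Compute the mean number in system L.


λ = 60/6.31 = 9.5087 /hr
μ = 60/2.37 = 25.3165 /hr
ρ = λ/μ = 9.5087/25.3165 = 0.3756
L = ρ/(1−ρ) = 0.3756/0.6244 = 0.6015

Final: 0.6015


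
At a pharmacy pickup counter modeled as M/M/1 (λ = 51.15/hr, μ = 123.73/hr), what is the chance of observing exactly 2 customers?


ρ = 51.15/123.73 = 0.4134
P_n = (1−ρ)·ρ^n = (1 − 0.4134)·0.4134^2 = 0.5866·0.170900 = 0.100250

Final: 0.100250


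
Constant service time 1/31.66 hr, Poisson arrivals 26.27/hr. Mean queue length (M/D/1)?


ρ = 26.27/31.66 = 0.8298
M/D/1: Lq = ρ²/(2(1−ρ)) = 0.6885/(2·0.1702) = 2.02204

Final: 2.02204


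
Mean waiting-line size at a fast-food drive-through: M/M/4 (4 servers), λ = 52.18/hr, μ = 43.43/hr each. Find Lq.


a = λ/μ = 1.2015; ρ = a/4 = 0.3004
P₀ = 0.299724
Lq = P₀·a^c·ρ / (c!·(1−ρ)²) = 0.299724·2.08380·0.3004/(24·0.48948)
= 0.01597

Final: 0.01597


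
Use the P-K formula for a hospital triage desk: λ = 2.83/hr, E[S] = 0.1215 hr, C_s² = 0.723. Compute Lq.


ρ = λ·E[S] = 2.83·0.1215 = 0.3438
Lq = ρ²(1+C_s²)/(2(1−ρ)) = 0.1182·(1+0.723)/(2·0.6562)
= 0.1182·1.7230/1.3123 = 0.15523

Final: 0.15523


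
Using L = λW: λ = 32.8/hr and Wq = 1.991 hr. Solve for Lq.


Lq = λWq = 32.8·1.991 = 65.3048

Final: 65.3048


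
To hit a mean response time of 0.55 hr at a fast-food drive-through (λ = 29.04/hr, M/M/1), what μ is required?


W = 1/(μ−λ) ⇒ μ − λ = 1/W = 1/0.55 = 1.8182
μ = λ + 1/W = 29.04 + 1.8182 = 30.8582 per hr

Final: 30.8582 /hr


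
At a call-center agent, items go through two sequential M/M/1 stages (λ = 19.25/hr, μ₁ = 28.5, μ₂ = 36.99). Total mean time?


Each node sees arrival rate λ = 19.25/hr (tandem ⇒ throughput preserved).
W₁ = 1/(μ₁−λ) = 1/(28.5−19.25) = 0.10811 hr
W₂ = 1/(μ₂−λ) = 1/(36.99−19.25) = 0.05637 hr
W_total = W₁ + W₂ = 0.10811 + 0.05637 = 0.16448 hr

Final: 0.16448 hr


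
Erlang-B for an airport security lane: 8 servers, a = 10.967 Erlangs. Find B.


B(c,a) = (a^c/c!) / Σ_{k=0}^{c} a^k/k!
a^8/8! = 5190.177664
Σ terms (k=0..8): 1.00000 + 10.96700 + 60.13754 + 219.84282 + 602.75404 + 1322.08072 + 2416.54321 + 3786.03276 + 5190.17766 = 13609.535755
B = 5190.177664/13609.535755 = 0.381363

Final: 0.381363


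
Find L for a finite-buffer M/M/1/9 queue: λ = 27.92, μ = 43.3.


ρ = 27.92/43.3 = 0.6448
L = ρ[1 − (K+1)ρ^K + Kρ^(K+1)] / [(1−ρ)(1−ρ^(K+1))]
Numerator: 0.6448·(1 − 10·0.019268 + 9·0.012424) = 0.592661
Denominator: (0.3552)·(0.987576) = 0.350783
L = 0.592661/0.350783 = 1.6895

Final: 1.6895


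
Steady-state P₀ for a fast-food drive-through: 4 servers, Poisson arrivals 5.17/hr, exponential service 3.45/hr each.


a = λ/μ = 5.17/3.45 = 1.4986; ρ = a/c = 0.3746
Σ_{k=0}^{3} a^k/k! (terms k=0..3) = 1.00000 + 1.49855 + 1.12283 + 0.56087 = 4.18225
Tail: a^4/(4!(1−ρ)) = 5.04296/(24·0.6254) = 0.33600
P₀ = 1/(4.18225 + 0.33600) = 1/4.51825 = 0.221325

Final: 0.221325


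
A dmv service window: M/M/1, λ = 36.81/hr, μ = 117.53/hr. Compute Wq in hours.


ρ = 36.81/117.53 = 0.3132
Wq = ρ/(μ−λ) = 0.3132/(117.53 − 36.81) = 0.3132/80.72 = 0.003880 hr

Final: 0.003880 hr


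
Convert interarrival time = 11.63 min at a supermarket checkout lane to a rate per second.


λ = 1/(interarrival time) in consistent units.
1 second = 0.0166667 min, so λ = 0.0166667/11.63 = 0.001433 per second

Final: 0.001433 /sec


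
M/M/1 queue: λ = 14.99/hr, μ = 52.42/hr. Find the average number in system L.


ρ = λ/μ = 14.99/52.42 = 0.2860
L = ρ/(1−ρ) = 0.2860/(1 − 0.2860) = 0.2860/0.7140 = 0.4005

Final: 0.4005


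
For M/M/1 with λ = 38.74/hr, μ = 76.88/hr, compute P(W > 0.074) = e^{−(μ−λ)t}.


W ~ Exponential(μ−λ) for M/M/1.
μ − λ = 76.88 − 38.74 = 38.1400
P(W > t) = e^{−(μ−λ)t} = e^{−2.8224} = 0.059465

Final: 0.059465


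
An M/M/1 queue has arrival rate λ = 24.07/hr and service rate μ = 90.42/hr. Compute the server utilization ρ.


ρ = λ/μ = 24.07/90.42 = 0.2662

Final: 0.2662


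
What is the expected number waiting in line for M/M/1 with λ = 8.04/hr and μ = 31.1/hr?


ρ = 8.04/31.1 = 0.2585
Lq = ρ²/(1−ρ) = 0.06683/0.7415 = 0.09013

Final: 0.09013


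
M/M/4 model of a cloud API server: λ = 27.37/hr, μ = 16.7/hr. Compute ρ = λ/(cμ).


ρ = λ/(cμ) = 27.37/(4·16.7) = 27.37/66.80 = 0.4097

Final: 0.4097


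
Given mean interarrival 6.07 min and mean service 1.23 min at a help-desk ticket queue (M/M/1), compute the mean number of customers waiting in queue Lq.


λ = 60/6.07 = 9.8847 /hr
μ = 60/1.23 = 48.7805 /hr
ρ = λ/μ = 9.8847/48.7805 = 0.2026
Lq = ρ²/(1−ρ) = 0.04106/0.7974 = 0.05150

Final: 0.05150


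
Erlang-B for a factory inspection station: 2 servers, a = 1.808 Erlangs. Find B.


B(c,a) = (a^c/c!) / Σ_{k=0}^{c} a^k/k!
a^2/2! = 1.634432
Σ terms (k=0..2): 1.00000 + 1.80800 + 1.63443 = 4.442432
B = 1.634432/4.442432 = 0.367914

Final: 0.367914


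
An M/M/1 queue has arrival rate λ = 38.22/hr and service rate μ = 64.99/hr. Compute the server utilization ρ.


ρ = λ/μ = 38.22/64.99 = 0.5881

Final: 0.5881


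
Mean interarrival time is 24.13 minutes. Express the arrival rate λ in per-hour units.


λ = 1/(interarrival time) in consistent units.
1 hour = 60 min, so λ = 60/24.13 = 2.4865 per hour

Final: 2.4865 /hr


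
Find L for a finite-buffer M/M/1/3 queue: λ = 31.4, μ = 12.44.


ρ = 31.4/12.44 = 2.5241
L = ρ[1 − (K+1)ρ^K + Kρ^(K+1)] / [(1−ρ)(1−ρ^(K+1))]
Numerator: 2.5241·(1 − 4·16.081546 + 3·40.591684) = 147.531708
Denominator: (-1.5241)·(-39.591684) = 60.342310
L = 147.531708/60.342310 = 2.4449

Final: 2.4449


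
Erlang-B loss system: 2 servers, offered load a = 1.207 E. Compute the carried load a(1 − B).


B(2,1.207) = 0.248150 (Erlang-B)
Carried load = a(1 − B) = 1.207·(1 − 0.248150) = 1.207·0.751850 = 0.9075 E

Final: 0.9075 Erlangs


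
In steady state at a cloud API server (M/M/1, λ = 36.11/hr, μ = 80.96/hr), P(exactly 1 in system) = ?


ρ = 36.11/80.96 = 0.4460
P_n = (1−ρ)·ρ^n = (1 − 0.4460)·0.4460^1 = 0.5540·0.446023 = 0.247086

Final: 0.247086


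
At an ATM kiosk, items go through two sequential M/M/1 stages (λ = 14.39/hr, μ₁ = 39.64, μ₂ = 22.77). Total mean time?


Each node sees arrival rate λ = 14.39/hr (tandem ⇒ throughput preserved).
W₁ = 1/(μ₁−λ) = 1/(39.64−14.39) = 0.03960 hr
W₂ = 1/(μ₂−λ) = 1/(22.77−14.39) = 0.11933 hr
W_total = W₁ + W₂ = 0.03960 + 0.11933 = 0.15894 hr

Final: 0.15894 hr


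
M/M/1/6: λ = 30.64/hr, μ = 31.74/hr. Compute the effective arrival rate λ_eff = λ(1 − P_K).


ρ = 0.9653; P_K = (1−ρ)ρ^6/(1−ρ^7) = 0.128194
λ_eff = λ(1 − P_K) = 30.64·(1 − 0.128194) = 30.64·0.871806 = 26.7121 /hr

Final: 26.7121 /hr


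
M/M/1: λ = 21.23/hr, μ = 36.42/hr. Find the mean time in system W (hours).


W = 1/(μ−λ) = 1/(36.42 − 21.23) = 1/15.19 = 0.06583 hr

Final: 0.06583 hr


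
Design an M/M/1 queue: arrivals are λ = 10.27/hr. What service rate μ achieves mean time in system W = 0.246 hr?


W = 1/(μ−λ) ⇒ μ − λ = 1/W = 1/0.246 = 4.0650
μ = λ + 1/W = 10.27 + 4.0650 = 14.3350 per hr

Final: 14.3350 /hr


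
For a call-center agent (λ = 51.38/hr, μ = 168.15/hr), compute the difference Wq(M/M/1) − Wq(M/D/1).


ρ = 51.38/168.15 = 0.3056
Wq(M/M/1) = ρ/(μ−λ) = 0.3056/116.77 = 0.002617 hr
Wq(M/D/1) = ρ/(2(μ−λ)) = 0.001308 hr
Savings = 0.002617 − 0.001308 = 0.001308 hr

Final: 0.001308 hr


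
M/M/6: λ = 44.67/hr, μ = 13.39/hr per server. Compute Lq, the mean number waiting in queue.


a = λ/μ = 3.3361; ρ = a/6 = 0.5560
P₀ = 0.034476
Lq = P₀·a^c·ρ / (c!·(1−ρ)²) = 0.034476·1378.51740·0.5560/(720·0.19713)
= 0.18618

Final: 0.18618


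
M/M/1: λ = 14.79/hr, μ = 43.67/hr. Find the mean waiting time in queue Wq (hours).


ρ = 14.79/43.67 = 0.3387
Wq = ρ/(μ−λ) = 0.3387/(43.67 − 14.79) = 0.3387/28.88 = 0.01173 hr

Final: 0.01173 hr


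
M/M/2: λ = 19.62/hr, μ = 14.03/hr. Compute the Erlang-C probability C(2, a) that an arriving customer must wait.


a = λ/μ = 1.3984; ρ = a/2 = 0.6992
P₀ = 0.177013 (from M/M/c formula)
C(c,a) = [a^c/(c!(1−ρ))]·P₀ = [1.95561/(2·0.3008)]·0.177013
= 3.25086·0.177013 = 0.575445

Final: 0.575445


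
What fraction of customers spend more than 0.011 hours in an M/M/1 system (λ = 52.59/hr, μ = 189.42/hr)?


W ~ Exponential(μ−λ) for M/M/1.
μ − λ = 189.42 − 52.59 = 136.8300
P(W > t) = e^{−(μ−λ)t} = e^{−1.5051} = 0.221988

Final: 0.221988


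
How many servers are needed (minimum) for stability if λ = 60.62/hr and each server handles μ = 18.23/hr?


Stability requires cμ > λ ⇔ c > λ/μ.
λ/μ = 60.62/18.23 = 3.3253
Minimum integer c = ⌊3.3253⌋ + 1 = 4
Check: 4·18.23 = 72.92 > 60.62, while 3·18.23 = 54.69 ≤ 60.62

Final: 4 servers


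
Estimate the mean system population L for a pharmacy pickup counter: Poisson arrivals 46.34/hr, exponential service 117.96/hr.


ρ = λ/μ = 46.34/117.96 = 0.3928
L = ρ/(1−ρ) = 0.3928/(1 − 0.3928) = 0.3928/0.6072 = 0.6470

Final: 0.6470


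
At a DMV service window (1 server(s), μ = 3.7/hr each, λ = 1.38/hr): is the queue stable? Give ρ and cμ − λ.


Total capacity cμ = 1·3.7 = 3.70/hr
ρ = λ/(cμ) = 1.38/3.70 = 0.3730
Stable ⇔ ρ < 1: YES
Spare capacity = cμ − λ = 3.70 − 1.38 = 2.32/hr

Final: ρ = 0.3730; stable; margin = 2.32/hr


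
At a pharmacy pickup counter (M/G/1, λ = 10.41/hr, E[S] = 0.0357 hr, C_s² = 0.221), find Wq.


ρ = λ·E[S] = 10.41·0.0357 = 0.3716
E[S²] = E[S]²(1+C_s²) = 0.0357²·(1+0.221) = 0.001556
Wq = λ·E[S²]/(2(1−ρ)) = 10.41·0.001556/(2·0.6284) = 0.01289 hr

Final: 0.01289 hr


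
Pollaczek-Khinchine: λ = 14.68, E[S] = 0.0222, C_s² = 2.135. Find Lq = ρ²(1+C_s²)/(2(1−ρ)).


ρ = λ·E[S] = 14.68·0.0222 = 0.3259
Lq = ρ²(1+C_s²)/(2(1−ρ)) = 0.1062·(1+2.135)/(2·0.6741)
= 0.1062·3.1350/1.3482 = 0.24697

Final: 0.24697


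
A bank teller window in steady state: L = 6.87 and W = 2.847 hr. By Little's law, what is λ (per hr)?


λ = L/W = 6.87/2.847 = 2.4131 /hr

Final: 2.4131 /hr


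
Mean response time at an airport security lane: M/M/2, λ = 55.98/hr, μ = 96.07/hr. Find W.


a = 0.5827; ρ = 0.2914; P₀ = 0.548767
Lq = P₀·a^c·ρ/(c!(1−ρ)²) = 0.05405
Wq = Lq/λ = 0.05405/55.98 = 0.0009655 hr
W = Wq + 1/μ = 0.0009655 + 0.01041 = 0.01137 hr

Final: 0.01137 hr


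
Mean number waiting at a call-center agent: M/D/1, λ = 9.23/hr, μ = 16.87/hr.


ρ = 9.23/16.87 = 0.5471
M/D/1: Lq = ρ²/(2(1−ρ)) = 0.2993/(2·0.4529) = 0.33050

Final: 0.33050


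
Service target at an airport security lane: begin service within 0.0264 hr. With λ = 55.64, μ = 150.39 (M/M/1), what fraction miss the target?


ρ = 55.64/150.39 = 0.3700
P(Wq > t) = ρ·e^{−(μ−λ)t} = 0.3700·e^{−2.5014}
= 0.3700·0.081970 = 0.030327

Final: 0.030327


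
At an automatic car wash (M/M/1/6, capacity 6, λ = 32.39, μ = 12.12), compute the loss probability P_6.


ρ = λ/μ = 32.39/12.12 = 2.6724
P_K = (1−ρ)ρ^K/(1−ρ^(K+1)) = (-1.6724·364.292281)/(1 − 973.550081)
= -609.257800/-972.550081 = 0.626454

Final: 0.626454


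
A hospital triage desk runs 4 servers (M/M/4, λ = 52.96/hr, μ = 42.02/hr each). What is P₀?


a = λ/μ = 52.96/42.02 = 1.2604; ρ = a/c = 0.3151
Σ_{k=0}^{3} a^k/k! (terms k=0..3) = 1.00000 + 1.26035 + 0.79424 + 0.33368 = 3.38827
Tail: a^4/(4!(1−ρ)) = 2.52329/(24·0.6849) = 0.15350
P₀ = 1/(3.38827 + 0.15350) = 1/3.54178 = 0.282344

Final: 0.282344


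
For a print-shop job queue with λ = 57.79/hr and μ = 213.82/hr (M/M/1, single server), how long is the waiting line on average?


ρ = 57.79/213.82 = 0.2703
Lq = ρ²/(1−ρ) = 0.07305/0.7297 = 0.1001

Final: 0.1001


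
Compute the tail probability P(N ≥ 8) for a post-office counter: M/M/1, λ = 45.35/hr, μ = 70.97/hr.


ρ = 45.35/70.97 = 0.6390
P(N ≥ n) = ρ^n = 0.6390^8 = 0.027798

Final: 0.027798


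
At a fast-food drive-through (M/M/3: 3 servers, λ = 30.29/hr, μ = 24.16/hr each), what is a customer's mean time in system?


a = 1.2537; ρ = 0.4179; P₀ = 0.277479
Lq = P₀·a^c·ρ/(c!(1−ρ)²) = 0.11240
Wq = Lq/λ = 0.11240/30.29 = 0.003711 hr
W = Wq + 1/μ = 0.003711 + 0.04139 = 0.04510 hr

Final: 0.04510 hr


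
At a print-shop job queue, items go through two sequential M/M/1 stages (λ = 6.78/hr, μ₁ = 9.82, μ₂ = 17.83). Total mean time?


Each node sees arrival rate λ = 6.78/hr (tandem ⇒ throughput preserved).
W₁ = 1/(μ₁−λ) = 1/(9.82−6.78) = 0.32895 hr
W₂ = 1/(μ₂−λ) = 1/(17.83−6.78) = 0.09050 hr
W_total = W₁ + W₂ = 0.32895 + 0.09050 = 0.41945 hr

Final: 0.41945 hr


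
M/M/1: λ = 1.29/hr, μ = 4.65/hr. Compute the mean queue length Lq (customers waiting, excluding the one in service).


ρ = 1.29/4.65 = 0.2774
Lq = ρ²/(1−ρ) = 0.07696/0.7226 = 0.1065

Final: 0.1065


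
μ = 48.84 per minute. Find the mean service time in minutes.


Mean service time = 1/μ = 1/48.84 minute = 0.02048 minute
In minutes: 0.02048 × 1 = 0.02048 min

Final: 0.02048 min


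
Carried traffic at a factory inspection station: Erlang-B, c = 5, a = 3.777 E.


B(5,3.777) = 0.179048 (Erlang-B)
Carried load = a(1 − B) = 3.777·(1 − 0.179048) = 3.777·0.820952 = 3.1007 E

Final: 3.1007 Erlangs


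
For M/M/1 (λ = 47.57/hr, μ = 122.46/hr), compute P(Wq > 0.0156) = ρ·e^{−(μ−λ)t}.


ρ = 47.57/122.46 = 0.3885
P(Wq > t) = ρ·e^{−(μ−λ)t} = 0.3885·e^{−1.1683}
= 0.3885·0.310900 = 0.120770

Final: 0.120770


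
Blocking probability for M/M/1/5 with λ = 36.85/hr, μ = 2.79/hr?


ρ = λ/μ = 36.85/2.79 = 13.2079
P_K = (1−ρ)ρ^K/(1−ρ^(K+1)) = (-12.2079·401944.827843)/(1 − 5308841.184950)
= -4906896.357107/-5308840.184950 = 0.924288

Final: 0.924288


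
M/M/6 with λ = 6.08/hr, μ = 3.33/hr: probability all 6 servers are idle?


a = λ/μ = 6.08/3.33 = 1.8258; ρ = a/c = 0.3043
Σ_{k=0}^{5} a^k/k! (terms k=0..5) = 1.00000 + 1.82583 + 1.66682 + 1.01444 + 0.46305 + 0.16909 = 6.13922
Tail: a^6/(6!(1−ρ)) = 37.04726/(720·0.6957) = 0.07396
P₀ = 1/(6.13922 + 0.07396) = 1/6.21319 = 0.160948

Final: 0.160948


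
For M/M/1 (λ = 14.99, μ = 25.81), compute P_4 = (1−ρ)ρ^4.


ρ = 14.99/25.81 = 0.5808
P_n = (1−ρ)·ρ^n = (1 − 0.5808)·0.5808^4 = 0.4192·0.113777 = 0.047697

Final: 0.047697


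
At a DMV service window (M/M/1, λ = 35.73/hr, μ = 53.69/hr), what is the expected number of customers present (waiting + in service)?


ρ = λ/μ = 35.73/53.69 = 0.6655
L = ρ/(1−ρ) = 0.6655/(1 − 0.6655) = 0.6655/0.3345 = 1.9894

Final: 1.9894


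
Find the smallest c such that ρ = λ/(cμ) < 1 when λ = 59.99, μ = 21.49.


Stability requires cμ > λ ⇔ c > λ/μ.
λ/μ = 59.99/21.49 = 2.7915
Minimum integer c = ⌊2.7915⌋ + 1 = 3
Check: 3·21.49 = 64.47 > 59.99, while 2·21.49 = 42.98 ≤ 59.99

Final: 3 servers


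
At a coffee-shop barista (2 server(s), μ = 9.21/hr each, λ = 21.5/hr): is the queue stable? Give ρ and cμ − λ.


Total capacity cμ = 2·9.21 = 18.42/hr
ρ = λ/(cμ) = 21.5/18.42 = 1.1672
Stable ⇔ ρ < 1: NO
Spare capacity = cμ − λ = 18.42 − 21.5 = -3.08/hr

Final: ρ = 1.1672; unstable; margin = -3.08/hr


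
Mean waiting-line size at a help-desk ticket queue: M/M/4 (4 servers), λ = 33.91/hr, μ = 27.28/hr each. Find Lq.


a = λ/μ = 1.2430; ρ = a/4 = 0.3108
P₀ = 0.287353
Lq = P₀·a^c·ρ / (c!·(1−ρ)²) = 0.287353·2.38745·0.3108/(24·0.47505)
= 0.01870

Final: 0.01870


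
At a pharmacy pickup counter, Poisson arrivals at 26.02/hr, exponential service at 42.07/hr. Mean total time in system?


W = 1/(μ−λ) = 1/(42.07 − 26.02) = 1/16.05 = 0.06231 hr

Final: 0.06231 hr


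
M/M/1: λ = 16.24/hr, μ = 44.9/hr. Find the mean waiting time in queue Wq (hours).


ρ = 16.24/44.9 = 0.3617
Wq = ρ/(μ−λ) = 0.3617/(44.9 − 16.24) = 0.3617/28.66 = 0.01262 hr

Final: 0.01262 hr


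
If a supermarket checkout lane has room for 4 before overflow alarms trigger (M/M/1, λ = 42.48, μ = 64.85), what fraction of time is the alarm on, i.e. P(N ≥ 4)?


ρ = 42.48/64.85 = 0.6551
P(N ≥ n) = ρ^n = 0.6551^4 = 0.184119

Final: 0.184119


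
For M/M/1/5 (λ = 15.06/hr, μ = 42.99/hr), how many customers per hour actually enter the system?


ρ = 0.3503; P_K = (1−ρ)ρ^5/(1−ρ^6) = 0.003434
λ_eff = λ(1 − P_K) = 15.06·(1 − 0.003434) = 15.06·0.996566 = 15.0083 /hr

Final: 15.0083 /hr


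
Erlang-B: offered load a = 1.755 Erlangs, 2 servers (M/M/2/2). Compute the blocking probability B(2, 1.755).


B(c,a) = (a^c/c!) / Σ_{k=0}^{c} a^k/k!
a^2/2! = 1.540012
Σ terms (k=0..2): 1.00000 + 1.75500 + 1.54001 = 4.295012
B = 1.540012/4.295012 = 0.358558

Final: 0.358558


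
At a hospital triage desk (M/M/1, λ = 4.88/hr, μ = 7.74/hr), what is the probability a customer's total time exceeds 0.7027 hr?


W ~ Exponential(μ−λ) for M/M/1.
μ − λ = 7.74 − 4.88 = 2.8600
P(W > t) = e^{−(μ−λ)t} = e^{−2.0097} = 0.134026

Final: 0.134026


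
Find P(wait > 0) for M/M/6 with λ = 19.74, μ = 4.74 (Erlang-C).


a = λ/μ = 4.1646; ρ = a/6 = 0.6941
P₀ = 0.013787 (from M/M/c formula)
C(c,a) = [a^c/(c!(1−ρ))]·P₀ = [5216.90394/(720·0.3059)]·0.013787
= 23.68594·0.013787 = 0.326556

Final: 0.326556


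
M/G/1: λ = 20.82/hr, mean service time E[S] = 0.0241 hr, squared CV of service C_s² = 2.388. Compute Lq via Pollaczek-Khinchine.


ρ = λ·E[S] = 20.82·0.0241 = 0.5018
Lq = ρ²(1+C_s²)/(2(1−ρ)) = 0.2518·(1+2.388)/(2·0.4982)
= 0.2518·3.3880/0.9965 = 0.85600

Final: 0.85600


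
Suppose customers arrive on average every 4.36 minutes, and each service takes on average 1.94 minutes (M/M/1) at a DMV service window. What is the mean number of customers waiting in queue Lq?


λ = 60/4.36 = 13.7615 /hr
μ = 60/1.94 = 30.9278 /hr
ρ = λ/μ = 13.7615/30.9278 = 0.4450
Lq = ρ²/(1−ρ) = 0.1980/0.5550 = 0.3567

Final: 0.3567


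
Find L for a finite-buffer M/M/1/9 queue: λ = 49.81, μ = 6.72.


ρ = 49.81/6.72 = 7.4122
L = ρ[1 − (K+1)ρ^K + Kρ^(K+1)] / [(1−ρ)(1−ρ^(K+1))]
Numerator: 7.4122·(1 − 10·67534457.896989 + 9·500579069.620387) = 28387749656.464779
Denominator: (-6.4122)·(-500579068.620387) = 3209814295.662571
L = 28387749656.464779/3209814295.662571 = 8.8440

Final: 8.8440


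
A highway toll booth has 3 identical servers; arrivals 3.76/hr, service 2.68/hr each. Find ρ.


ρ = λ/(cμ) = 3.76/(3·2.68) = 3.76/8.04 = 0.4677

Final: 0.4677


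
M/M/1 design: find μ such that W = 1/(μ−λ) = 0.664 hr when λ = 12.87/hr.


W = 1/(μ−λ) ⇒ μ − λ = 1/W = 1/0.664 = 1.5060
μ = λ + 1/W = 12.87 + 1.5060 = 14.3760 per hr

Final: 14.3760 /hr


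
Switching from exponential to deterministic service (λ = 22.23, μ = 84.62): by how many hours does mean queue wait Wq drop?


ρ = 22.23/84.62 = 0.2627
Wq(M/M/1) = ρ/(μ−λ) = 0.2627/62.39 = 0.004211 hr
Wq(M/D/1) = ρ/(2(μ−λ)) = 0.002105 hr
Savings = 0.004211 − 0.002105 = 0.002105 hr

Final: 0.002105 hr


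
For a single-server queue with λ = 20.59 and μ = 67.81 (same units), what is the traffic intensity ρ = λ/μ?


ρ = λ/μ = 20.59/67.81 = 0.3036

Final: 0.3036


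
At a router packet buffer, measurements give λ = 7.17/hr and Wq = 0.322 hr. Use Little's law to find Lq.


Lq = λWq = 7.17·0.322 = 2.3087

Final: 2.3087


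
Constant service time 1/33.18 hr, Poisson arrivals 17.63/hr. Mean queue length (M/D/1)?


ρ = 17.63/33.18 = 0.5313
M/D/1: Lq = ρ²/(2(1−ρ)) = 0.2823/(2·0.4687) = 0.30121

Final: 0.30121


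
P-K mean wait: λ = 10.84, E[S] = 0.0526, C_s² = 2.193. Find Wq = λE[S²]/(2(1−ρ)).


ρ = λ·E[S] = 10.84·0.0526 = 0.5702
E[S²] = E[S]²(1+C_s²) = 0.0526²·(1+2.193) = 0.008834
Wq = λ·E[S²]/(2(1−ρ)) = 10.84·0.008834/(2·0.4298) = 0.11140 hr

Final: 0.11140 hr


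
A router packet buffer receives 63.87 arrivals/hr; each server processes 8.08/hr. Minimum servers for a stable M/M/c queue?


Stability requires cμ > λ ⇔ c > λ/μ.
λ/μ = 63.87/8.08 = 7.9047
Minimum integer c = ⌊7.9047⌋ + 1 = 8
Check: 8·8.08 = 64.64 > 63.87, while 7·8.08 = 56.56 ≤ 63.87

Final: 8 servers


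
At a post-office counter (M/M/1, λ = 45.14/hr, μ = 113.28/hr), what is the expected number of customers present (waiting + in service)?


ρ = λ/μ = 45.14/113.28 = 0.3985
L = ρ/(1−ρ) = 0.3985/(1 − 0.3985) = 0.3985/0.6015 = 0.6625

Final: 0.6625


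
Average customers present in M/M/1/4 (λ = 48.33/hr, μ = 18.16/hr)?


ρ = 48.33/18.16 = 2.6613
L = ρ[1 − (K+1)ρ^K + Kρ^(K+1)] / [(1−ρ)(1−ρ^(K+1))]
Numerator: 2.6613·(1 − 5·50.165345 + 4·133.507221) = 756.359596
Denominator: (-1.6613)·(-132.507221) = 220.140025
L = 756.359596/220.140025 = 3.4358

Final: 3.4358


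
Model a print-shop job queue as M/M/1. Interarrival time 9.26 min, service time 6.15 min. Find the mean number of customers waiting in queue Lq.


λ = 60/9.26 = 6.4795 /hr
μ = 60/6.15 = 9.7561 /hr
ρ = λ/μ = 6.4795/9.7561 = 0.6641
Lq = ρ²/(1−ρ) = 0.4411/0.3359 = 1.3133

Final: 1.3133


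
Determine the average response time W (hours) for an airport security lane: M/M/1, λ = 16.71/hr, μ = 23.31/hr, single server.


W = 1/(μ−λ) = 1/(23.31 − 16.71) = 1/6.60 = 0.1515 hr

Final: 0.1515 hr


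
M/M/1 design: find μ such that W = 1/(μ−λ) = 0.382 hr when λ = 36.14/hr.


W = 1/(μ−λ) ⇒ μ − λ = 1/W = 1/0.382 = 2.6178
μ = λ + 1/W = 36.14 + 2.6178 = 38.7578 per hr

Final: 38.7578 /hr


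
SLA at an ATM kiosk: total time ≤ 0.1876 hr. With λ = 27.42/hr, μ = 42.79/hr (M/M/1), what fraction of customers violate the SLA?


W ~ Exponential(μ−λ) for M/M/1.
μ − λ = 42.79 − 27.42 = 15.3700
P(W > t) = e^{−(μ−λ)t} = e^{−2.8834} = 0.055944

Final: 0.055944


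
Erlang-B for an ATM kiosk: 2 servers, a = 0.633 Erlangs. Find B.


B(c,a) = (a^c/c!) / Σ_{k=0}^{c} a^k/k!
a^2/2! = 0.200345
Σ terms (k=0..2): 1.00000 + 0.63300 + 0.20034 = 1.833344
B = 0.200345/1.833344 = 0.109278

Final: 0.109278


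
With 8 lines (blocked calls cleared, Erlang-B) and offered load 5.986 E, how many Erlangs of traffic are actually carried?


B(8,5.986) = 0.121100 (Erlang-B)
Carried load = a(1 − B) = 5.986·(1 − 0.121100) = 5.986·0.878900 = 5.2611 E

Final: 5.2611 Erlangs


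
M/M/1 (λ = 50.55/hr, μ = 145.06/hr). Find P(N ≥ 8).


ρ = 50.55/145.06 = 0.3485
P(N ≥ n) = ρ^n = 0.3485^8 = 0.0002175

Final: 0.0002175


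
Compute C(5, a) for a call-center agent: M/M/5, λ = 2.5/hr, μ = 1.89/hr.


a = λ/μ = 1.3228; ρ = a/5 = 0.2646
P₀ = 0.266187 (from M/M/c formula)
C(c,a) = [a^c/(c!(1−ρ))]·P₀ = [4.04940/(120·0.7354)]·0.266187
= 0.04588·0.266187 = 0.012214

Final: 0.012214


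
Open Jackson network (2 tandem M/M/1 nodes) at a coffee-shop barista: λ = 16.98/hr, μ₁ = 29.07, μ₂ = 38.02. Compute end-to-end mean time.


Each node sees arrival rate λ = 16.98/hr (tandem ⇒ throughput preserved).
W₁ = 1/(μ₁−λ) = 1/(29.07−16.98) = 0.08271 hr
W₂ = 1/(μ₂−λ) = 1/(38.02−16.98) = 0.04753 hr
W_total = W₁ + W₂ = 0.08271 + 0.04753 = 0.13024 hr

Final: 0.13024 hr


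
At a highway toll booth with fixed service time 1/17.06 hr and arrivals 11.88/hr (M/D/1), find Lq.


ρ = 11.88/17.06 = 0.6964
M/D/1: Lq = ρ²/(2(1−ρ)) = 0.4849/(2·0.3036) = 0.79854

Final: 0.79854


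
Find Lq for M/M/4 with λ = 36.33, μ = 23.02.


a = λ/μ = 1.5782; ρ = a/4 = 0.3945
P₀ = 0.203849
Lq = P₀·a^c·ρ / (c!·(1−ρ)²) = 0.203849·6.20355·0.3945/(24·0.36657)
= 0.05671

Final: 0.05671


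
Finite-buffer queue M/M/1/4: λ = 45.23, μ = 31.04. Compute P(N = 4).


ρ = λ/μ = 45.23/31.04 = 1.4572
P_K = (1−ρ)ρ^K/(1−ρ^(K+1)) = (-0.4572·4.508369)/(1 − 6.569380)
= -2.061010/-5.569380 = 0.370061

Final: 0.370061


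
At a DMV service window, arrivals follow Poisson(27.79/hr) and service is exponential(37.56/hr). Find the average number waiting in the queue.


ρ = 27.79/37.56 = 0.7399
Lq = ρ²/(1−ρ) = 0.5474/0.2601 = 2.1045

Final: 2.1045


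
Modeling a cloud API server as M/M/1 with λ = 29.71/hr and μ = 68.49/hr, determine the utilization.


ρ = λ/μ = 29.71/68.49 = 0.4338

Final: 0.4338


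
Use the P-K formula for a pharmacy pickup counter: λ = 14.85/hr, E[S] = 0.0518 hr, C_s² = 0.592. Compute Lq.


ρ = λ·E[S] = 14.85·0.0518 = 0.7692
Lq = ρ²(1+C_s²)/(2(1−ρ)) = 0.5917·(1+0.592)/(2·0.2308)
= 0.5917·1.5920/0.4615 = 2.04101

Final: 2.04101


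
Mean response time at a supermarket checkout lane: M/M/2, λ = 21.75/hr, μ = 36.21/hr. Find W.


a = 0.6007; ρ = 0.3003; P₀ = 0.538069
Lq = P₀·a^c·ρ/(c!(1−ρ)²) = 0.05955
Wq = Lq/λ = 0.05955/21.75 = 0.002738 hr
W = Wq + 1/μ = 0.002738 + 0.02762 = 0.03035 hr

Final: 0.03035 hr


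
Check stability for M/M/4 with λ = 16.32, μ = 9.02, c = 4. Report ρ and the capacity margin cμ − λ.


Total capacity cμ = 4·9.02 = 36.08/hr
ρ = λ/(cμ) = 16.32/36.08 = 0.4523
Stable ⇔ ρ < 1: YES
Spare capacity = cμ − λ = 36.08 − 16.32 = 19.76/hr

Final: ρ = 0.4523; stable; margin = 19.76/hr


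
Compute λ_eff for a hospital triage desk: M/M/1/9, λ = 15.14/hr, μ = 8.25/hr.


ρ = 1.8352; P_K = (1−ρ)ρ^9/(1−ρ^10) = 0.456139
λ_eff = λ(1 − P_K) = 15.14·(1 − 0.456139) = 15.14·0.543861 = 8.2341 /hr

Final: 8.2341 /hr


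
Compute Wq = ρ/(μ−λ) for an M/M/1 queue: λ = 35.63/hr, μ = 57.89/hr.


ρ = 35.63/57.89 = 0.6155
Wq = ρ/(μ−λ) = 0.6155/(57.89 − 35.63) = 0.6155/22.26 = 0.02765 hr

Final: 0.02765 hr


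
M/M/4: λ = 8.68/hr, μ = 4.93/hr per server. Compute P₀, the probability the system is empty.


a = λ/μ = 8.68/4.93 = 1.7606; ρ = a/c = 0.4402
Σ_{k=0}^{3} a^k/k! (terms k=0..3) = 1.00000 + 1.76065 + 1.54994 + 0.90964 = 5.22023
Tail: a^4/(4!(1−ρ)) = 9.60929/(24·0.5598) = 0.71518
P₀ = 1/(5.22023 + 0.71518) = 1/5.93541 = 0.168480

Final: 0.168480


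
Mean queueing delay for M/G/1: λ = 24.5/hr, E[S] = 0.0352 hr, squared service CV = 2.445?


ρ = λ·E[S] = 24.5·0.0352 = 0.8624
E[S²] = E[S]²(1+C_s²) = 0.0352²·(1+2.445) = 0.004268
Wq = λ·E[S²]/(2(1−ρ)) = 24.5·0.004268/(2·0.1376) = 0.38001 hr

Final: 0.38001 hr


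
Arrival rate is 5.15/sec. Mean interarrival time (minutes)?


Mean interarrival time = 1/λ = 1/5.15 second = 0.19417 second
In minutes: 0.19417 × 0.0166667 = 0.003236 min

Final: 0.003236 min


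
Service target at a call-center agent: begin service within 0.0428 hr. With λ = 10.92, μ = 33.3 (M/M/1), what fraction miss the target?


ρ = 10.92/33.3 = 0.3279
P(Wq > t) = ρ·e^{−(μ−λ)t} = 0.3279·e^{−0.9579}
= 0.3279·0.383712 = 0.125830

Final: 0.125830


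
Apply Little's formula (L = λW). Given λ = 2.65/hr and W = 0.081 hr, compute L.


L = λW = 2.65·0.081 = 0.2147

Final: 0.2147


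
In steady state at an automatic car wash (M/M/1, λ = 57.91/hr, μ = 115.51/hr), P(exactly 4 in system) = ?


ρ = 57.91/115.51 = 0.5013
P_n = (1−ρ)·ρ^n = (1 − 0.5013)·0.5013^4 = 0.4987·0.063174 = 0.031502

Final: 0.031502


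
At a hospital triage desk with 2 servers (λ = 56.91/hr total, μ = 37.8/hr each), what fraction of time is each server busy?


ρ = λ/(cμ) = 56.91/(2·37.8) = 56.91/75.60 = 0.7528

Final: 0.7528


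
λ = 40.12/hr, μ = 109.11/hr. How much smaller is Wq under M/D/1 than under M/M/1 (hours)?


ρ = 40.12/109.11 = 0.3677
Wq(M/M/1) = ρ/(μ−λ) = 0.3677/68.99 = 0.005330 hr
Wq(M/D/1) = ρ/(2(μ−λ)) = 0.002665 hr
Savings = 0.005330 − 0.002665 = 0.002665 hr

Final: 0.002665 hr


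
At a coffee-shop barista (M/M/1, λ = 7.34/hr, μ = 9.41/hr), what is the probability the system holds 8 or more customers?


ρ = 7.34/9.41 = 0.7800
P(N ≥ n) = ρ^n = 0.7800^8 = 0.137041

Final: 0.137041


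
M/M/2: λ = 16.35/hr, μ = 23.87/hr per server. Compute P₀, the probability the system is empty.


a = λ/μ = 16.35/23.87 = 0.6850; ρ = a/c = 0.3425
Σ_{k=0}^{1} a^k/k! (terms k=0..1) = 1.00000 + 0.68496 = 1.68496
Tail: a^2/(2!(1−ρ)) = 0.46917/(2·0.6575) = 0.35677
P₀ = 1/(1.68496 + 0.35677) = 1/2.04173 = 0.489780

Final: 0.489780


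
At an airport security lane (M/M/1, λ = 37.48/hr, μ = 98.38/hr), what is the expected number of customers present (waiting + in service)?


ρ = λ/μ = 37.48/98.38 = 0.3810
L = ρ/(1−ρ) = 0.3810/(1 − 0.3810) = 0.3810/0.6190 = 0.6154

Final: 0.6154


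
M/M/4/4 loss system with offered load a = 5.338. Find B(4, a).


B(c,a) = (a^c/c!) / Σ_{k=0}^{c} a^k/k!
a^4/4! = 33.830081
Σ terms (k=0..4): 1.00000 + 5.33800 + 14.24712 + 25.35038 + 33.83008 = 79.765582
B = 33.830081/79.765582 = 0.424119

Final: 0.424119


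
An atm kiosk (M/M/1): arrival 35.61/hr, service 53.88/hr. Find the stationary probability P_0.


ρ = 35.61/53.88 = 0.6609
P_n = (1−ρ)·ρ^n = (1 − 0.6609)·0.6609^0 = 0.3391·1.000000 = 0.339087

Final: 0.339087


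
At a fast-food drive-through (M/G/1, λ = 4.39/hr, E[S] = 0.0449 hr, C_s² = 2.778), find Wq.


ρ = λ·E[S] = 4.39·0.0449 = 0.1971
E[S²] = E[S]²(1+C_s²) = 0.0449²·(1+2.778) = 0.007616
Wq = λ·E[S²]/(2(1−ρ)) = 4.39·0.007616/(2·0.8029) = 0.02082 hr

Final: 0.02082 hr


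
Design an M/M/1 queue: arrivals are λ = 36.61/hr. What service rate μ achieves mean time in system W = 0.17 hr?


W = 1/(μ−λ) ⇒ μ − λ = 1/W = 1/0.17 = 5.8824
μ = λ + 1/W = 36.61 + 5.8824 = 42.4924 per hr

Final: 42.4924 /hr


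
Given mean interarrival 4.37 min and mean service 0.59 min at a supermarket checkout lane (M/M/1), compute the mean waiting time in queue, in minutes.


λ = 60/4.37 = 13.7300 /hr
μ = 60/0.59 = 101.6949 /hr
ρ = λ/μ = 13.7300/101.6949 = 0.1350
Wq = ρ/(μ−λ) = 0.1350/(101.6949−13.7300) = 0.001535 hr
In minutes: 0.001535·60 = 0.09209 min

Final: 0.09209 min


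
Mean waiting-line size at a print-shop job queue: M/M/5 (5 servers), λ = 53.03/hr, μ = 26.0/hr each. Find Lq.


a = λ/μ = 2.0396; ρ = a/5 = 0.4079
P₀ = 0.129005
Lq = P₀·a^c·ρ / (c!·(1−ρ)²) = 0.129005·35.29729·0.4079/(120·0.35056)
= 0.04416

Final: 0.04416


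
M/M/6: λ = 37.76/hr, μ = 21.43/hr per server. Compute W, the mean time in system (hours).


a = 1.7620; ρ = 0.2937; P₀ = 0.171581
Lq = P₀·a^c·ρ/(c!(1−ρ)²) = 0.004198
Wq = Lq/λ = 0.004198/37.76 = 0.0001112 hr
W = Wq + 1/μ = 0.0001112 + 0.04666 = 0.04677 hr

Final: 0.04677 hr


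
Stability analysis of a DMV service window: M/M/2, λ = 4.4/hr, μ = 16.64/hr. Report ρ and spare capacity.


Total capacity cμ = 2·16.64 = 33.28/hr
ρ = λ/(cμ) = 4.4/33.28 = 0.1322
Stable ⇔ ρ < 1: YES
Spare capacity = cμ − λ = 33.28 − 4.4 = 28.88/hr

Final: ρ = 0.1322; stable; margin = 28.88/hr


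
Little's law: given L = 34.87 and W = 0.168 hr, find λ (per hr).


λ = L/W = 34.87/0.168 = 207.5595 /hr

Final: 207.5595 /hr


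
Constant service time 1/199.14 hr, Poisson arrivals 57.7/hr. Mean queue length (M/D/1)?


ρ = 57.7/199.14 = 0.2897
M/D/1: Lq = ρ²/(2(1−ρ)) = 0.08395/(2·0.7103) = 0.05910

Final: 0.05910


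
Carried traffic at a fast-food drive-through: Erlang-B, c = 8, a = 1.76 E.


B(8,1.76) = 0.0003929 (Erlang-B)
Carried load = a(1 − B) = 1.76·(1 − 0.0003929) = 1.76·0.999607 = 1.7593 E

Final: 1.7593 Erlangs


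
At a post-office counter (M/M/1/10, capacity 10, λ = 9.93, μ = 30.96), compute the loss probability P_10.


ρ = λ/μ = 9.93/30.96 = 0.3207
P_K = (1−ρ)ρ^K/(1−ρ^(K+1)) = (0.6793·0.00001152)/(1 − 0.000003695)
= 0.000007826/0.999996 = 0.000007826

Final: 0.000007826


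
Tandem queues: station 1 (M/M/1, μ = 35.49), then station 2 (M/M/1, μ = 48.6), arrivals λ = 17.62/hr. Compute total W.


Each node sees arrival rate λ = 17.62/hr (tandem ⇒ throughput preserved).
W₁ = 1/(μ₁−λ) = 1/(35.49−17.62) = 0.05596 hr
W₂ = 1/(μ₂−λ) = 1/(48.6−17.62) = 0.03228 hr
W_total = W₁ + W₂ = 0.05596 + 0.03228 = 0.08824 hr

Final: 0.08824 hr


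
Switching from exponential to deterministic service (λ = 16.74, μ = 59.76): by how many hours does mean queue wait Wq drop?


ρ = 16.74/59.76 = 0.2801
Wq(M/M/1) = ρ/(μ−λ) = 0.2801/43.02 = 0.006511 hr
Wq(M/D/1) = ρ/(2(μ−λ)) = 0.003256 hr
Savings = 0.006511 − 0.003256 = 0.003256 hr

Final: 0.003256 hr


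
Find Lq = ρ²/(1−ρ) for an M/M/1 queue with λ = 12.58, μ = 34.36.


ρ = 12.58/34.36 = 0.3661
Lq = ρ²/(1−ρ) = 0.1340/0.6339 = 0.2115

Final: 0.2115


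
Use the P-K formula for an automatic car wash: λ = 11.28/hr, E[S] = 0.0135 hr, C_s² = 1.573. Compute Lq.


ρ = λ·E[S] = 11.28·0.0135 = 0.1523
Lq = ρ²(1+C_s²)/(2(1−ρ)) = 0.02319·(1+1.573)/(2·0.8477)
= 0.02319·2.5730/1.6954 = 0.03519

Final: 0.03519


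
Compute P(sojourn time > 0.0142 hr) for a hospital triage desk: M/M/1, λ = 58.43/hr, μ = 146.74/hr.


W ~ Exponential(μ−λ) for M/M/1.
μ − λ = 146.74 − 58.43 = 88.3100
P(W > t) = e^{−(μ−λ)t} = e^{−1.2540} = 0.285360

Final: 0.285360


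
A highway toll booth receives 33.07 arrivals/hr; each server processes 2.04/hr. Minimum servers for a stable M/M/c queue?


Stability requires cμ > λ ⇔ c > λ/μ.
λ/μ = 33.07/2.04 = 16.2108
Minimum integer c = ⌊16.2108⌋ + 1 = 17
Check: 17·2.04 = 34.68 > 33.07, while 16·2.04 = 32.64 ≤ 33.07

Final: 17 servers


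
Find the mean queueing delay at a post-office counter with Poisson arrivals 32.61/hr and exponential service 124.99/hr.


ρ = 32.61/124.99 = 0.2609
Wq = ρ/(μ−λ) = 0.2609/(124.99 − 32.61) = 0.2609/92.38 = 0.002824 hr

Final: 0.002824 hr


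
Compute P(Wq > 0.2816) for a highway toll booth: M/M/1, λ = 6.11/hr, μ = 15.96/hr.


ρ = 6.11/15.96 = 0.3828
P(Wq > t) = ρ·e^{−(μ−λ)t} = 0.3828·e^{−2.7738}
= 0.3828·0.062427 = 0.023899

Final: 0.023899


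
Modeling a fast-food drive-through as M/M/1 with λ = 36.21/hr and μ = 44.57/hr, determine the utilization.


ρ = λ/μ = 36.21/44.57 = 0.8124

Final: 0.8124


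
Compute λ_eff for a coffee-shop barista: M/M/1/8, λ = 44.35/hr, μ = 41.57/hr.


ρ = 1.0669; P_K = (1−ρ)ρ^8/(1−ρ^9) = 0.141959
λ_eff = λ(1 − P_K) = 44.35·(1 − 0.141959) = 44.35·0.858041 = 38.0541 /hr

Final: 38.0541 /hr


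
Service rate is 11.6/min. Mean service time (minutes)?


Mean service time = 1/μ = 1/11.6 minute = 0.08621 minute
In minutes: 0.08621 × 1 = 0.08621 min

Final: 0.08621 min


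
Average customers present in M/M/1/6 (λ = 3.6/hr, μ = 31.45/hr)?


ρ = 3.6/31.45 = 0.1145
L = ρ[1 − (K+1)ρ^K + Kρ^(K+1)] / [(1−ρ)(1−ρ^(K+1))]
Numerator: 0.1145·(1 − 7·0.000002250 + 6·0.0000002575) = 0.114466
Denominator: (0.8855)·(1.000000) = 0.885532
L = 0.114466/0.885532 = 0.1293

Final: 0.1293


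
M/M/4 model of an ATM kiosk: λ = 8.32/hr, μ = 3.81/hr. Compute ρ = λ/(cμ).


ρ = λ/(cμ) = 8.32/(4·3.81) = 8.32/15.24 = 0.5459

Final: 0.5459


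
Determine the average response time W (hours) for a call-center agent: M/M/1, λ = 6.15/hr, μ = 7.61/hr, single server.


W = 1/(μ−λ) = 1/(7.61 − 6.15) = 1/1.46 = 0.6849 hr

Final: 0.6849 hr


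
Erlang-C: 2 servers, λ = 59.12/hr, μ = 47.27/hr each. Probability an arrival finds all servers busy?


a = λ/μ = 1.2507; ρ = a/2 = 0.6253
P₀ = 0.230509 (from M/M/c formula)
C(c,a) = [a^c/(c!(1−ρ))]·P₀ = [1.56422/(2·0.3747)]·0.230509
= 2.08754·0.230509 = 0.481196

Final: 0.481196


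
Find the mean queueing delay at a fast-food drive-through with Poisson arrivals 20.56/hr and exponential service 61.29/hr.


ρ = 20.56/61.29 = 0.3355
Wq = ρ/(μ−λ) = 0.3355/(61.29 − 20.56) = 0.3355/40.73 = 0.008236 hr

Final: 0.008236 hr


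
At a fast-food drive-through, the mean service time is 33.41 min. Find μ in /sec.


μ = 1/(service time) in consistent units.
1 second = 0.0166667 min, so μ = 0.0166667/33.41 = 0.0004989 per second

Final: 0.0004989 /sec


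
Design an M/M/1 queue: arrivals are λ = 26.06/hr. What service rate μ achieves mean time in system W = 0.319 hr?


W = 1/(μ−λ) ⇒ μ − λ = 1/W = 1/0.319 = 3.1348
μ = λ + 1/W = 26.06 + 3.1348 = 29.1948 per hr

Final: 29.1948 /hr


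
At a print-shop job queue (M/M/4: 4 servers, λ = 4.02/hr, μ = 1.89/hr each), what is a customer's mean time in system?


a = 2.1270; ρ = 0.5317; P₀ = 0.113456
Lq = P₀·a^c·ρ/(c!(1−ρ)²) = 0.23465
Wq = Lq/λ = 0.23465/4.02 = 0.05837 hr
W = Wq + 1/μ = 0.05837 + 0.52910 = 0.58747 hr

Final: 0.58747 hr


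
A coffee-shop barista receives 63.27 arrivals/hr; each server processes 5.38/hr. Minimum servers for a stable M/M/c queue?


Stability requires cμ > λ ⇔ c > λ/μ.
λ/μ = 63.27/5.38 = 11.7602
Minimum integer c = ⌊11.7602⌋ + 1 = 12
Check: 12·5.38 = 64.56 > 63.27, while 11·5.38 = 59.18 ≤ 63.27

Final: 12 servers


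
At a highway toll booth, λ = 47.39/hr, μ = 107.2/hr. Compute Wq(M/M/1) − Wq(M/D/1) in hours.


ρ = 47.39/107.2 = 0.4421
Wq(M/M/1) = ρ/(μ−λ) = 0.4421/59.81 = 0.007391 hr
Wq(M/D/1) = ρ/(2(μ−λ)) = 0.003696 hr
Savings = 0.007391 − 0.003696 = 0.003696 hr

Final: 0.003696 hr


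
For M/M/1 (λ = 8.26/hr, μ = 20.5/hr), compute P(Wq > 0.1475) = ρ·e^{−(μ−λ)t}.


ρ = 8.26/20.5 = 0.4029
P(Wq > t) = ρ·e^{−(μ−λ)t} = 0.4029·e^{−1.8054}
= 0.4029·0.164409 = 0.066245

Final: 0.066245


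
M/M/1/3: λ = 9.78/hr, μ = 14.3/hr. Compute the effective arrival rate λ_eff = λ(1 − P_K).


ρ = 0.6839; P_K = (1−ρ)ρ^3/(1−ρ^4) = 0.129431
λ_eff = λ(1 − P_K) = 9.78·(1 − 0.129431) = 9.78·0.870569 = 8.5142 /hr

Final: 8.5142 /hr


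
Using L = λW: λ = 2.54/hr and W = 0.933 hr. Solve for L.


L = λW = 2.54·0.933 = 2.3698

Final: 2.3698


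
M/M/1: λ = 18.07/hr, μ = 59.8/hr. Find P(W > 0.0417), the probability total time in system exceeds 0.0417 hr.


W ~ Exponential(μ−λ) for M/M/1.
μ − λ = 59.8 − 18.07 = 41.7300
P(W > t) = e^{−(μ−λ)t} = e^{−1.7401} = 0.175496

Final: 0.175496
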